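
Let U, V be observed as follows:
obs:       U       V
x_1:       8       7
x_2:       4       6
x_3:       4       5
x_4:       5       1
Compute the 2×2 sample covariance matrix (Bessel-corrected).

Step 1 — column means:
  mean(U) = (8 + 4 + 4 + 5) / 4 = 21/4 = 5.25
  mean(V) = (7 + 6 + 5 + 1) / 4 = 19/4 = 4.75

Step 2 — sample covariance S[i,j] = (1/(n-1)) · Σ_k (x_{k,i} - mean_i) · (x_{k,j} - mean_j), with n-1 = 3.
  S[U,U] = ((2.75)·(2.75) + (-1.25)·(-1.25) + (-1.25)·(-1.25) + (-0.25)·(-0.25)) / 3 = 10.75/3 = 3.5833
  S[U,V] = ((2.75)·(2.25) + (-1.25)·(1.25) + (-1.25)·(0.25) + (-0.25)·(-3.75)) / 3 = 5.25/3 = 1.75
  S[V,V] = ((2.25)·(2.25) + (1.25)·(1.25) + (0.25)·(0.25) + (-3.75)·(-3.75)) / 3 = 20.75/3 = 6.9167

S is symmetric (S[j,i] = S[i,j]). Assembling:

S = [[3.5833, 1.75],
 [1.75, 6.9167]]


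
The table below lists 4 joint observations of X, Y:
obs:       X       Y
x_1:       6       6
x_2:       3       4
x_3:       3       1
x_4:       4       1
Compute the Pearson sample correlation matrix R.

Step 1 — column means:
  mean(X) = (6 + 3 + 3 + 4) / 4 = 16/4 = 4
  mean(Y) = (6 + 4 + 1 + 1) / 4 = 12/4 = 3

Step 2 — sample variances and covariances s[i,j] = (1/(n-1)) · Σ_k (x_{k,i} - mean_i) · (x_{k,j} - mean_j), with n-1 = 3:
  s[X,X] = ((2)·(2) + (-1)·(-1) + (-1)·(-1) + (0)·(0)) / 3 = 6/3 = 2
  s[X,Y] = ((2)·(3) + (-1)·(1) + (-1)·(-2) + (0)·(-2)) / 3 = 7/3 = 2.3333
  s[Y,Y] = ((3)·(3) + (1)·(1) + (-2)·(-2) + (-2)·(-2)) / 3 = 18/3 = 6
  Sample standard deviations s_i = √(s[i,i]):
  s(X) = √(2) = 1.4142
  s(Y) = √(6) = 2.4495

Step 3 — r_{ij} = s_{ij} / (s_i · s_j):
  r[X,X] = 1 (diagonal).
  r[X,Y] = 2.3333 / (1.4142 · 2.4495) = 2.3333 / 3.4641 = 0.6736
  r[Y,Y] = 1 (diagonal).

R is symmetric with unit diagonal. Assembling:

R = [[1, 0.6736],
 [0.6736, 1]]


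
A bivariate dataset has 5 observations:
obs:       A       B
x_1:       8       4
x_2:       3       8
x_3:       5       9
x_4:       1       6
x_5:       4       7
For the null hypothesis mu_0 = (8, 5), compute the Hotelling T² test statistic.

Step 1 — sample mean vector:
  mean(A) = (8 + 3 + 5 + 1 + 4) / 5 = 21/5 = 4.2
  mean(B) = (4 + 8 + 9 + 6 + 7) / 5 = 34/5 = 6.8
  x̄ = (4.2, 6.8),  deviation x̄ - mu_0 = (4.2, 6.8) - (8, 5) = (-3.8, 1.8).

Step 2 — sample covariance matrix, S[i,j] = (1/(n-1)) · Σ_k (x_{k,i} - mean_i) · (x_{k,j} - mean_j), divisor n-1 = 4:
  S[A,A] = ((3.8)·(3.8) + (-1.2)·(-1.2) + (0.8)·(0.8) + (-3.2)·(-3.2) + (-0.2)·(-0.2)) / 4 = 26.8/4 = 6.7
  S[A,B] = ((3.8)·(-2.8) + (-1.2)·(1.2) + (0.8)·(2.2) + (-3.2)·(-0.8) + (-0.2)·(0.2)) / 4 = -7.8/4 = -1.95
  S[B,B] = ((-2.8)·(-2.8) + (1.2)·(1.2) + (2.2)·(2.2) + (-0.8)·(-0.8) + (0.2)·(0.2)) / 4 = 14.8/4 = 3.7
  S = [[6.7, -1.95],
 [-1.95, 3.7]].

Step 3 — invert S. det(S) = 6.7·3.7 - (-1.95)² = 20.9875.
  S^{-1} = (1/det) · [[d, -b], [-b, a]] = [[0.1763, 0.0929],
 [0.0929, 0.3192]].

Step 4 — quadratic form (x̄ - mu_0)^T · S^{-1} · (x̄ - mu_0):
  S^{-1} · (x̄ - mu_0) = (-0.5027, 0.2216),
  (x̄ - mu_0)^T · [...] = (-3.8)·(-0.5027) + (1.8)·(0.2216) = 2.309.

Step 5 — scale by n: T² = 5 · 2.309 = 11.545.

T² ≈ 11.545


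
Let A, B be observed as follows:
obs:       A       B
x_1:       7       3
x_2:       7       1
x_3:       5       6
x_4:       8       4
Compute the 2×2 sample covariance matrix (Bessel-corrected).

Step 1 — column means:
  mean(A) = (7 + 7 + 5 + 8) / 4 = 27/4 = 6.75
  mean(B) = (3 + 1 + 6 + 4) / 4 = 14/4 = 3.5

Step 2 — sample covariance S[i,j] = (1/(n-1)) · Σ_k (x_{k,i} - mean_i) · (x_{k,j} - mean_j), with n-1 = 3.
  S[A,A] = ((0.25)·(0.25) + (0.25)·(0.25) + (-1.75)·(-1.75) + (1.25)·(1.25)) / 3 = 4.75/3 = 1.5833
  S[A,B] = ((0.25)·(-0.5) + (0.25)·(-2.5) + (-1.75)·(2.5) + (1.25)·(0.5)) / 3 = -4.5/3 = -1.5
  S[B,B] = ((-0.5)·(-0.5) + (-2.5)·(-2.5) + (2.5)·(2.5) + (0.5)·(0.5)) / 3 = 13/3 = 4.3333

S is symmetric (S[j,i] = S[i,j]). Assembling:

S = [[1.5833, -1.5],
 [-1.5, 4.3333]]


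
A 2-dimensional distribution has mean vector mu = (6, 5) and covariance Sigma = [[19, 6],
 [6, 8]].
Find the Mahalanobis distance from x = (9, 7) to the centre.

Step 1 — centre the observation: (x - mu) = (3, 2).

Step 2 — invert Sigma. det(Sigma) = 19·8 - (6)² = 116.
  Sigma^{-1} = (1/det) · [[d, -b], [-b, a]] = [[0.069, -0.0517],
 [-0.0517, 0.1638]].

Step 3 — form the quadratic (x - mu)^T · Sigma^{-1} · (x - mu):
  Sigma^{-1} · (x - mu) = (0.1034, 0.1724).
  (x - mu)^T · [Sigma^{-1} · (x - mu)] = (3)·(0.1034) + (2)·(0.1724) = 0.6552.

Step 4 — take square root: d = √(0.6552) ≈ 0.8094.

d(x, mu) = √(0.6552) ≈ 0.8094


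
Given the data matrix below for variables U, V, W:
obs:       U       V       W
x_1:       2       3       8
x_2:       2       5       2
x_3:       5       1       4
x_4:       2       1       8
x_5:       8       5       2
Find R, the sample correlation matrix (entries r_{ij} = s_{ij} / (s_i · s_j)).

Step 1 — column means:
  mean(U) = (2 + 2 + 5 + 2 + 8) / 5 = 19/5 = 3.8
  mean(V) = (3 + 5 + 1 + 1 + 5) / 5 = 15/5 = 3
  mean(W) = (8 + 2 + 4 + 8 + 2) / 5 = 24/5 = 4.8

Step 2 — sample variances and covariances s[i,j] = (1/(n-1)) · Σ_k (x_{k,i} - mean_i) · (x_{k,j} - mean_j), with n-1 = 4:
  s[U,U] = ((-1.8)·(-1.8) + (-1.8)·(-1.8) + (1.2)·(1.2) + (-1.8)·(-1.8) + (4.2)·(4.2)) / 4 = 28.8/4 = 7.2
  s[U,V] = ((-1.8)·(0) + (-1.8)·(2) + (1.2)·(-2) + (-1.8)·(-2) + (4.2)·(2)) / 4 = 6/4 = 1.5
  s[U,W] = ((-1.8)·(3.2) + (-1.8)·(-2.8) + (1.2)·(-0.8) + (-1.8)·(3.2) + (4.2)·(-2.8)) / 4 = -19.2/4 = -4.8
  s[V,V] = ((0)·(0) + (2)·(2) + (-2)·(-2) + (-2)·(-2) + (2)·(2)) / 4 = 16/4 = 4
  s[V,W] = ((0)·(3.2) + (2)·(-2.8) + (-2)·(-0.8) + (-2)·(3.2) + (2)·(-2.8)) / 4 = -16/4 = -4
  s[W,W] = ((3.2)·(3.2) + (-2.8)·(-2.8) + (-0.8)·(-0.8) + (3.2)·(3.2) + (-2.8)·(-2.8)) / 4 = 36.8/4 = 9.2
  Sample standard deviations s_i = √(s[i,i]):
  s(U) = √(7.2) = 2.6833
  s(V) = √(4) = 2
  s(W) = √(9.2) = 3.0332

Step 3 — r_{ij} = s_{ij} / (s_i · s_j):
  r[U,U] = 1 (diagonal).
  r[U,V] = 1.5 / (2.6833 · 2) = 1.5 / 5.3666 = 0.2795
  r[U,W] = -4.8 / (2.6833 · 3.0332) = -4.8 / 8.1388 = -0.5898
  r[V,V] = 1 (diagonal).
  r[V,W] = -4 / (2 · 3.0332) = -4 / 6.0663 = -0.6594
  r[W,W] = 1 (diagonal).

R is symmetric with unit diagonal. Assembling:

R = [[1, 0.2795, -0.5898],
 [0.2795, 1, -0.6594],
 [-0.5898, -0.6594, 1]]


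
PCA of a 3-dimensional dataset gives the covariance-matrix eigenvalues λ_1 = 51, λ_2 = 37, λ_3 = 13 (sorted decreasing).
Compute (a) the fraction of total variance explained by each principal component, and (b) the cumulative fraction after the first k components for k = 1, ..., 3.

Step 1 — total variance = trace(Sigma) = Σ λ_i = 51 + 37 + 13 = 101.

Step 2 — fraction explained by component i = λ_i / Σ λ:
  PC1: 51/101 = 0.505
  PC2: 37/101 = 0.3663
  PC3: 13/101 = 0.1287

Step 3 — cumulative fraction after k components = (λ_1 + ... + λ_k) / Σ λ:
  k = 1: 51/101 = 0.505
  k = 2: (51 + 37)/101 = 88/101 = 0.8713
  k = 3: (51 + 37 + 13)/101 = 101/101 = 1

Summary (fraction, with percent):

explained: PC1 0.505 (50.5%), PC2 0.3663 (36.63%), PC3 0.1287 (12.87%);  cumulative: 0.505, 0.8713, 1


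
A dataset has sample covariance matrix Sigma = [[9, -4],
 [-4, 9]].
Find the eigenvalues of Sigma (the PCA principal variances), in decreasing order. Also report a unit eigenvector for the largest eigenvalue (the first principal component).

Step 1 — characteristic polynomial of 2×2 Sigma:
  det(Sigma - λI) = λ² - trace · λ + det = 0.
  trace = 9 + 9 = 18, det = 9·9 - (-4)² = 65.
Step 2 — discriminant:
  Δ = trace² - 4·det = 324 - 260 = 64.
Step 3 — eigenvalues:
  λ = (trace ± √Δ)/2 = (18 ± 8)/2,
  λ_1 = 13,  λ_2 = 5.

Step 4 — unit eigenvector for λ_1: solve (Sigma - λ_1 I)v = 0. First row:
  (9 - 13)·v_x + (-4)·v_y = 0, i.e. (-4)·v_x + (-4)·v_y = 0,
  so v ∝ (b, λ_1 - a) = (-4, 4); multiply by -1 so the first entry is positive: u = (4, -4).
  ||u|| = √((4)² + (-4)²) = √(32) ≈ 5.6569,
  v_1 = u/||u|| ≈ (0.7071, -0.7071) (||v_1|| = 1).

λ_1 = 13,  λ_2 = 5;  v_1 ≈ (0.7071, -0.7071)


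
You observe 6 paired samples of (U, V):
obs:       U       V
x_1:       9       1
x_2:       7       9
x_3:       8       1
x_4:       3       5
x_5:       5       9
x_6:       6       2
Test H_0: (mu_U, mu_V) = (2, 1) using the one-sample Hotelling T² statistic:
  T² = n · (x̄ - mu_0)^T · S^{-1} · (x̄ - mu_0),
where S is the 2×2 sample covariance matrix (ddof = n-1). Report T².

Step 1 — sample mean vector:
  mean(U) = (9 + 7 + 8 + 3 + 5 + 6) / 6 = 38/6 = 6.3333
  mean(V) = (1 + 9 + 1 + 5 + 9 + 2) / 6 = 27/6 = 4.5
  x̄ = (6.3333, 4.5),  deviation x̄ - mu_0 = (6.3333, 4.5) - (2, 1) = (4.3333, 3.5).

Step 2 — sample covariance matrix, S[i,j] = (1/(n-1)) · Σ_k (x_{k,i} - mean_i) · (x_{k,j} - mean_j), divisor n-1 = 5:
  S[U,U] = ((2.6667)·(2.6667) + (0.6667)·(0.6667) + (1.6667)·(1.6667) + (-3.3333)·(-3.3333) + (-1.3333)·(-1.3333) + (-0.3333)·(-0.3333)) / 5 = 23.3333/5 = 4.6667
  S[U,V] = ((2.6667)·(-3.5) + (0.6667)·(4.5) + (1.6667)·(-3.5) + (-3.3333)·(0.5) + (-1.3333)·(4.5) + (-0.3333)·(-2.5)) / 5 = -19/5 = -3.8
  S[V,V] = ((-3.5)·(-3.5) + (4.5)·(4.5) + (-3.5)·(-3.5) + (0.5)·(0.5) + (4.5)·(4.5) + (-2.5)·(-2.5)) / 5 = 71.5/5 = 14.3
  S = [[4.6667, -3.8],
 [-3.8, 14.3]].

Step 3 — invert S. det(S) = 4.6667·14.3 - (-3.8)² = 52.2933.
  S^{-1} = (1/det) · [[d, -b], [-b, a]] = [[0.2735, 0.0727],
 [0.0727, 0.0892]].

Step 4 — quadratic form (x̄ - mu_0)^T · S^{-1} · (x̄ - mu_0):
  S^{-1} · (x̄ - mu_0) = (1.4393, 0.6272),
  (x̄ - mu_0)^T · [...] = (4.3333)·(1.4393) + (3.5)·(0.6272) = 8.4323.

Step 5 — scale by n: T² = 6 · 8.4323 = 50.5941.

T² ≈ 50.5941


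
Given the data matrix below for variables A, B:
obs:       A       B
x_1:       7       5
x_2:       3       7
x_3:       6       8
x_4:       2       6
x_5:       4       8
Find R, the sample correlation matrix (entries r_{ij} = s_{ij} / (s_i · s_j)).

Step 1 — column means:
  mean(A) = (7 + 3 + 6 + 2 + 4) / 5 = 22/5 = 4.4
  mean(B) = (5 + 7 + 8 + 6 + 8) / 5 = 34/5 = 6.8

Step 2 — sample variances and covariances s[i,j] = (1/(n-1)) · Σ_k (x_{k,i} - mean_i) · (x_{k,j} - mean_j), with n-1 = 4:
  s[A,A] = ((2.6)·(2.6) + (-1.4)·(-1.4) + (1.6)·(1.6) + (-2.4)·(-2.4) + (-0.4)·(-0.4)) / 4 = 17.2/4 = 4.3
  s[A,B] = ((2.6)·(-1.8) + (-1.4)·(0.2) + (1.6)·(1.2) + (-2.4)·(-0.8) + (-0.4)·(1.2)) / 4 = -1.6/4 = -0.4
  s[B,B] = ((-1.8)·(-1.8) + (0.2)·(0.2) + (1.2)·(1.2) + (-0.8)·(-0.8) + (1.2)·(1.2)) / 4 = 6.8/4 = 1.7
  Sample standard deviations s_i = √(s[i,i]):
  s(A) = √(4.3) = 2.0736
  s(B) = √(1.7) = 1.3038

Step 3 — r_{ij} = s_{ij} / (s_i · s_j):
  r[A,A] = 1 (diagonal).
  r[A,B] = -0.4 / (2.0736 · 1.3038) = -0.4 / 2.7037 = -0.1479
  r[B,B] = 1 (diagonal).

R is symmetric with unit diagonal. Assembling:

R = [[1, -0.1479],
 [-0.1479, 1]]


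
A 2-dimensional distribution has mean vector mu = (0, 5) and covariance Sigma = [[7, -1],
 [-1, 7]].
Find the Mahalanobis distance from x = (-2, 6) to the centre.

Step 1 — centre the observation: (x - mu) = (-2, 1).

Step 2 — invert Sigma. det(Sigma) = 7·7 - (-1)² = 48.
  Sigma^{-1} = (1/det) · [[d, -b], [-b, a]] = [[0.1458, 0.0208],
 [0.0208, 0.1458]].

Step 3 — form the quadratic (x - mu)^T · Sigma^{-1} · (x - mu):
  Sigma^{-1} · (x - mu) = (-0.2708, 0.1042).
  (x - mu)^T · [Sigma^{-1} · (x - mu)] = (-2)·(-0.2708) + (1)·(0.1042) = 0.6458.

Step 4 — take square root: d = √(0.6458) ≈ 0.8036.

d(x, mu) = √(0.6458) ≈ 0.8036


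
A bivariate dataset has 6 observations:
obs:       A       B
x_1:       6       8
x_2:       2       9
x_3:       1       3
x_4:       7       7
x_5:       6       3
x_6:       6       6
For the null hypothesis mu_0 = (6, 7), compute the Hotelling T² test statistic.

Step 1 — sample mean vector:
  mean(A) = (6 + 2 + 1 + 7 + 6 + 6) / 6 = 28/6 = 4.6667
  mean(B) = (8 + 9 + 3 + 7 + 3 + 6) / 6 = 36/6 = 6
  x̄ = (4.6667, 6),  deviation x̄ - mu_0 = (4.6667, 6) - (6, 7) = (-1.3333, -1).

Step 2 — sample covariance matrix, S[i,j] = (1/(n-1)) · Σ_k (x_{k,i} - mean_i) · (x_{k,j} - mean_j), divisor n-1 = 5:
  S[A,A] = ((1.3333)·(1.3333) + (-2.6667)·(-2.6667) + (-3.6667)·(-3.6667) + (2.3333)·(2.3333) + (1.3333)·(1.3333) + (1.3333)·(1.3333)) / 5 = 31.3333/5 = 6.2667
  S[A,B] = ((1.3333)·(2) + (-2.6667)·(3) + (-3.6667)·(-3) + (2.3333)·(1) + (1.3333)·(-3) + (1.3333)·(0)) / 5 = 4/5 = 0.8
  S[B,B] = ((2)·(2) + (3)·(3) + (-3)·(-3) + (1)·(1) + (-3)·(-3) + (0)·(0)) / 5 = 32/5 = 6.4
  S = [[6.2667, 0.8],
 [0.8, 6.4]].

Step 3 — invert S. det(S) = 6.2667·6.4 - (0.8)² = 39.4667.
  S^{-1} = (1/det) · [[d, -b], [-b, a]] = [[0.1622, -0.0203],
 [-0.0203, 0.1588]].

Step 4 — quadratic form (x̄ - mu_0)^T · S^{-1} · (x̄ - mu_0):
  S^{-1} · (x̄ - mu_0) = (-0.1959, -0.1318),
  (x̄ - mu_0)^T · [...] = (-1.3333)·(-0.1959) + (-1)·(-0.1318) = 0.393.

Step 5 — scale by n: T² = 6 · 0.393 = 2.3581.

T² ≈ 2.3581


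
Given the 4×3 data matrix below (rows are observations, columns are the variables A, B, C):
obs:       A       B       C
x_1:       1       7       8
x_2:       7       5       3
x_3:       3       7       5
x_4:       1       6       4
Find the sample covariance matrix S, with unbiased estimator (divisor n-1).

Step 1 — column means:
  mean(A) = (1 + 7 + 3 + 1) / 4 = 12/4 = 3
  mean(B) = (7 + 5 + 7 + 6) / 4 = 25/4 = 6.25
  mean(C) = (8 + 3 + 5 + 4) / 4 = 20/4 = 5

Step 2 — sample covariance S[i,j] = (1/(n-1)) · Σ_k (x_{k,i} - mean_i) · (x_{k,j} - mean_j), with n-1 = 3.
  S[A,A] = ((-2)·(-2) + (4)·(4) + (0)·(0) + (-2)·(-2)) / 3 = 24/3 = 8
  S[A,B] = ((-2)·(0.75) + (4)·(-1.25) + (0)·(0.75) + (-2)·(-0.25)) / 3 = -6/3 = -2
  S[A,C] = ((-2)·(3) + (4)·(-2) + (0)·(0) + (-2)·(-1)) / 3 = -12/3 = -4
  S[B,B] = ((0.75)·(0.75) + (-1.25)·(-1.25) + (0.75)·(0.75) + (-0.25)·(-0.25)) / 3 = 2.75/3 = 0.9167
  S[B,C] = ((0.75)·(3) + (-1.25)·(-2) + (0.75)·(0) + (-0.25)·(-1)) / 3 = 5/3 = 1.6667
  S[C,C] = ((3)·(3) + (-2)·(-2) + (0)·(0) + (-1)·(-1)) / 3 = 14/3 = 4.6667

S is symmetric (S[j,i] = S[i,j]). Assembling:

S = [[8, -2, -4],
 [-2, 0.9167, 1.6667],
 [-4, 1.6667, 4.6667]]


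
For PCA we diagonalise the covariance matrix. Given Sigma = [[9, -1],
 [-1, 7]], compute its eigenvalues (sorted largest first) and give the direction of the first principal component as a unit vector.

Step 1 — characteristic polynomial of 2×2 Sigma:
  det(Sigma - λI) = λ² - trace · λ + det = 0.
  trace = 9 + 7 = 16, det = 9·7 - (-1)² = 62.
Step 2 — discriminant:
  Δ = trace² - 4·det = 256 - 248 = 8.
Step 3 — eigenvalues:
  λ = (trace ± √Δ)/2 = (16 ± 2.8284)/2,
  λ_1 = 9.4142,  λ_2 = 6.5858.

Step 4 — unit eigenvector for λ_1: solve (Sigma - λ_1 I)v = 0. First row:
  (9 - 9.4142)·v_x + (-1)·v_y = 0, i.e. (-0.4142)·v_x + (-1)·v_y = 0,
  so v ∝ (b, λ_1 - a) = (-1, 0.4142); multiply by -1 so the first entry is positive: u = (1, -0.4142).
  ||u|| = √((1)² + (-0.4142)²) = √(1.1716) ≈ 1.0824,
  v_1 = u/||u|| ≈ (0.9239, -0.3827) (||v_1|| = 1).

λ_1 = 9.4142,  λ_2 = 6.5858;  v_1 ≈ (0.9239, -0.3827)


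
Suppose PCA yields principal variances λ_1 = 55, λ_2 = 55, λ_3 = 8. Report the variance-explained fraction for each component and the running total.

Step 1 — total variance = trace(Sigma) = Σ λ_i = 55 + 55 + 8 = 118.

Step 2 — fraction explained by component i = λ_i / Σ λ:
  PC1: 55/118 = 0.4661
  PC2: 55/118 = 0.4661
  PC3: 8/118 = 0.0678

Step 3 — cumulative fraction after k components = (λ_1 + ... + λ_k) / Σ λ:
  k = 1: 55/118 = 0.4661
  k = 2: (55 + 55)/118 = 110/118 = 0.9322
  k = 3: (55 + 55 + 8)/118 = 118/118 = 1

Summary (fraction, with percent):

explained: PC1 0.4661 (46.61%), PC2 0.4661 (46.61%), PC3 0.0678 (6.78%);  cumulative: 0.4661, 0.9322, 1


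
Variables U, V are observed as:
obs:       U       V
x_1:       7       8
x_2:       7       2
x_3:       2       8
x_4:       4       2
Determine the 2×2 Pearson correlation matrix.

Step 1 — column means:
  mean(U) = (7 + 7 + 2 + 4) / 4 = 20/4 = 5
  mean(V) = (8 + 2 + 8 + 2) / 4 = 20/4 = 5

Step 2 — sample variances and covariances s[i,j] = (1/(n-1)) · Σ_k (x_{k,i} - mean_i) · (x_{k,j} - mean_j), with n-1 = 3:
  s[U,U] = ((2)·(2) + (2)·(2) + (-3)·(-3) + (-1)·(-1)) / 3 = 18/3 = 6
  s[U,V] = ((2)·(3) + (2)·(-3) + (-3)·(3) + (-1)·(-3)) / 3 = -6/3 = -2
  s[V,V] = ((3)·(3) + (-3)·(-3) + (3)·(3) + (-3)·(-3)) / 3 = 36/3 = 12
  Sample standard deviations s_i = √(s[i,i]):
  s(U) = √(6) = 2.4495
  s(V) = √(12) = 3.4641

Step 3 — r_{ij} = s_{ij} / (s_i · s_j):
  r[U,U] = 1 (diagonal).
  r[U,V] = -2 / (2.4495 · 3.4641) = -2 / 8.4853 = -0.2357
  r[V,V] = 1 (diagonal).

R is symmetric with unit diagonal. Assembling:

R = [[1, -0.2357],
 [-0.2357, 1]]


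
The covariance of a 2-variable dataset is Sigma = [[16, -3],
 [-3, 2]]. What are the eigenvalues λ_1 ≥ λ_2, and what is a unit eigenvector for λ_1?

Step 1 — characteristic polynomial of 2×2 Sigma:
  det(Sigma - λI) = λ² - trace · λ + det = 0.
  trace = 16 + 2 = 18, det = 16·2 - (-3)² = 23.
Step 2 — discriminant:
  Δ = trace² - 4·det = 324 - 92 = 232.
Step 3 — eigenvalues:
  λ = (trace ± √Δ)/2 = (18 ± 15.2315)/2,
  λ_1 = 16.6158,  λ_2 = 1.3842.

Step 4 — unit eigenvector for λ_1: solve (Sigma - λ_1 I)v = 0. First row:
  (16 - 16.6158)·v_x + (-3)·v_y = 0, i.e. (-0.6158)·v_x + (-3)·v_y = 0,
  so v ∝ (b, λ_1 - a) = (-3, 0.6158); multiply by -1 so the first entry is positive: u = (3, -0.6158).
  ||u|| = √((3)² + (-0.6158)²) = √(9.3792) ≈ 3.0625,
  v_1 = u/||u|| ≈ (0.9796, -0.2011) (||v_1|| = 1).

λ_1 = 16.6158,  λ_2 = 1.3842;  v_1 ≈ (0.9796, -0.2011)


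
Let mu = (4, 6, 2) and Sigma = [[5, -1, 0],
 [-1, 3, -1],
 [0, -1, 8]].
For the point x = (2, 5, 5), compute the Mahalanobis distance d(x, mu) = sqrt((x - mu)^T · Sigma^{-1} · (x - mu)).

Step 1 — centre the observation: (x - mu) = (-2, -1, 3).

Step 2 — invert Sigma (cofactor / det for 3×3, or solve directly):
  Sigma^{-1} = [[0.215, 0.0748, 0.0093],
 [0.0748, 0.3738, 0.0467],
 [0.0093, 0.0467, 0.1308]].

Step 3 — form the quadratic (x - mu)^T · Sigma^{-1} · (x - mu):
  Sigma^{-1} · (x - mu) = (-0.4766, -0.3832, 0.3271).
  (x - mu)^T · [Sigma^{-1} · (x - mu)] = (-2)·(-0.4766) + (-1)·(-0.3832) + (3)·(0.3271) = 2.3178.

Step 4 — take square root: d = √(2.3178) ≈ 1.5224.

d(x, mu) = √(2.3178) ≈ 1.5224


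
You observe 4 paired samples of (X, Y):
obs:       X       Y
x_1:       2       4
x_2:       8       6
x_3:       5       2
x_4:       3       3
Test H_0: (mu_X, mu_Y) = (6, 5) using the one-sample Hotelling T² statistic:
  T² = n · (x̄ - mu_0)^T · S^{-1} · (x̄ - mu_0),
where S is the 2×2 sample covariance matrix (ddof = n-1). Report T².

Step 1 — sample mean vector:
  mean(X) = (2 + 8 + 5 + 3) / 4 = 18/4 = 4.5
  mean(Y) = (4 + 6 + 2 + 3) / 4 = 15/4 = 3.75
  x̄ = (4.5, 3.75),  deviation x̄ - mu_0 = (4.5, 3.75) - (6, 5) = (-1.5, -1.25).

Step 2 — sample covariance matrix, S[i,j] = (1/(n-1)) · Σ_k (x_{k,i} - mean_i) · (x_{k,j} - mean_j), divisor n-1 = 3:
  S[X,X] = ((-2.5)·(-2.5) + (3.5)·(3.5) + (0.5)·(0.5) + (-1.5)·(-1.5)) / 3 = 21/3 = 7
  S[X,Y] = ((-2.5)·(0.25) + (3.5)·(2.25) + (0.5)·(-1.75) + (-1.5)·(-0.75)) / 3 = 7.5/3 = 2.5
  S[Y,Y] = ((0.25)·(0.25) + (2.25)·(2.25) + (-1.75)·(-1.75) + (-0.75)·(-0.75)) / 3 = 8.75/3 = 2.9167
  S = [[7, 2.5],
 [2.5, 2.9167]].

Step 3 — invert S. det(S) = 7·2.9167 - (2.5)² = 14.1667.
  S^{-1} = (1/det) · [[d, -b], [-b, a]] = [[0.2059, -0.1765],
 [-0.1765, 0.4941]].

Step 4 — quadratic form (x̄ - mu_0)^T · S^{-1} · (x̄ - mu_0):
  S^{-1} · (x̄ - mu_0) = (-0.0882, -0.3529),
  (x̄ - mu_0)^T · [...] = (-1.5)·(-0.0882) + (-1.25)·(-0.3529) = 0.5735.

Step 5 — scale by n: T² = 4 · 0.5735 = 2.2941.

T² ≈ 2.2941


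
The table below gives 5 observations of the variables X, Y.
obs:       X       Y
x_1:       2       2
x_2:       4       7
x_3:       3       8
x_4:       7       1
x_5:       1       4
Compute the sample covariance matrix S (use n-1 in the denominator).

Step 1 — column means:
  mean(X) = (2 + 4 + 3 + 7 + 1) / 5 = 17/5 = 3.4
  mean(Y) = (2 + 7 + 8 + 1 + 4) / 5 = 22/5 = 4.4

Step 2 — sample covariance S[i,j] = (1/(n-1)) · Σ_k (x_{k,i} - mean_i) · (x_{k,j} - mean_j), with n-1 = 4.
  S[X,X] = ((-1.4)·(-1.4) + (0.6)·(0.6) + (-0.4)·(-0.4) + (3.6)·(3.6) + (-2.4)·(-2.4)) / 4 = 21.2/4 = 5.3
  S[X,Y] = ((-1.4)·(-2.4) + (0.6)·(2.6) + (-0.4)·(3.6) + (3.6)·(-3.4) + (-2.4)·(-0.4)) / 4 = -7.8/4 = -1.95
  S[Y,Y] = ((-2.4)·(-2.4) + (2.6)·(2.6) + (3.6)·(3.6) + (-3.4)·(-3.4) + (-0.4)·(-0.4)) / 4 = 37.2/4 = 9.3

S is symmetric (S[j,i] = S[i,j]). Assembling:

S = [[5.3, -1.95],
 [-1.95, 9.3]]


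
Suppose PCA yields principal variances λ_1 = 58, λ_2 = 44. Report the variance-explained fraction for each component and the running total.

Step 1 — total variance = trace(Sigma) = Σ λ_i = 58 + 44 = 102.

Step 2 — fraction explained by component i = λ_i / Σ λ:
  PC1: 58/102 = 0.5686
  PC2: 44/102 = 0.4314

Step 3 — cumulative fraction after k components = (λ_1 + ... + λ_k) / Σ λ:
  k = 1: 58/102 = 0.5686
  k = 2: (58 + 44)/102 = 102/102 = 1

Summary (fraction, with percent):

explained: PC1 0.5686 (56.86%), PC2 0.4314 (43.14%);  cumulative: 0.5686, 1


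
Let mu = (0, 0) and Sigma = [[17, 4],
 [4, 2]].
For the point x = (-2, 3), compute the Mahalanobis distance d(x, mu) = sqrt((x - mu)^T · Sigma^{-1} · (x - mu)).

Step 1 — centre the observation: (x - mu) = (-2, 3).

Step 2 — invert Sigma. det(Sigma) = 17·2 - (4)² = 18.
  Sigma^{-1} = (1/det) · [[d, -b], [-b, a]] = [[0.1111, -0.2222],
 [-0.2222, 0.9444]].

Step 3 — form the quadratic (x - mu)^T · Sigma^{-1} · (x - mu):
  Sigma^{-1} · (x - mu) = (-0.8889, 3.2778).
  (x - mu)^T · [Sigma^{-1} · (x - mu)] = (-2)·(-0.8889) + (3)·(3.2778) = 11.6111.

Step 4 — take square root: d = √(11.6111) ≈ 3.4075.

d(x, mu) = √(11.6111) ≈ 3.4075


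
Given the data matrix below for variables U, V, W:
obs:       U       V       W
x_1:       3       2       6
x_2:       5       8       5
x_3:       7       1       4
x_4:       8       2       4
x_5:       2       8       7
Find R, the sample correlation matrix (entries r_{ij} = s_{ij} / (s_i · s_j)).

Step 1 — column means:
  mean(U) = (3 + 5 + 7 + 8 + 2) / 5 = 25/5 = 5
  mean(V) = (2 + 8 + 1 + 2 + 8) / 5 = 21/5 = 4.2
  mean(W) = (6 + 5 + 4 + 4 + 7) / 5 = 26/5 = 5.2

Step 2 — sample variances and covariances s[i,j] = (1/(n-1)) · Σ_k (x_{k,i} - mean_i) · (x_{k,j} - mean_j), with n-1 = 4:
  s[U,U] = ((-2)·(-2) + (0)·(0) + (2)·(2) + (3)·(3) + (-3)·(-3)) / 4 = 26/4 = 6.5
  s[U,V] = ((-2)·(-2.2) + (0)·(3.8) + (2)·(-3.2) + (3)·(-2.2) + (-3)·(3.8)) / 4 = -20/4 = -5
  s[U,W] = ((-2)·(0.8) + (0)·(-0.2) + (2)·(-1.2) + (3)·(-1.2) + (-3)·(1.8)) / 4 = -13/4 = -3.25
  s[V,V] = ((-2.2)·(-2.2) + (3.8)·(3.8) + (-3.2)·(-3.2) + (-2.2)·(-2.2) + (3.8)·(3.8)) / 4 = 48.8/4 = 12.2
  s[V,W] = ((-2.2)·(0.8) + (3.8)·(-0.2) + (-3.2)·(-1.2) + (-2.2)·(-1.2) + (3.8)·(1.8)) / 4 = 10.8/4 = 2.7
  s[W,W] = ((0.8)·(0.8) + (-0.2)·(-0.2) + (-1.2)·(-1.2) + (-1.2)·(-1.2) + (1.8)·(1.8)) / 4 = 6.8/4 = 1.7
  Sample standard deviations s_i = √(s[i,i]):
  s(U) = √(6.5) = 2.5495
  s(V) = √(12.2) = 3.4928
  s(W) = √(1.7) = 1.3038

Step 3 — r_{ij} = s_{ij} / (s_i · s_j):
  r[U,U] = 1 (diagonal).
  r[U,V] = -5 / (2.5495 · 3.4928) = -5 / 8.9051 = -0.5615
  r[U,W] = -3.25 / (2.5495 · 1.3038) = -3.25 / 3.3242 = -0.9777
  r[V,V] = 1 (diagonal).
  r[V,W] = 2.7 / (3.4928 · 1.3038) = 2.7 / 4.5541 = 0.5929
  r[W,W] = 1 (diagonal).

R is symmetric with unit diagonal. Assembling:

R = [[1, -0.5615, -0.9777],
 [-0.5615, 1, 0.5929],
 [-0.9777, 0.5929, 1]]


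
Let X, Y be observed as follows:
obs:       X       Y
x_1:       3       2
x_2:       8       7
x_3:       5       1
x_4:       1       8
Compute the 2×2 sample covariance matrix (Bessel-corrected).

Step 1 — column means:
  mean(X) = (3 + 8 + 5 + 1) / 4 = 17/4 = 4.25
  mean(Y) = (2 + 7 + 1 + 8) / 4 = 18/4 = 4.5

Step 2 — sample covariance S[i,j] = (1/(n-1)) · Σ_k (x_{k,i} - mean_i) · (x_{k,j} - mean_j), with n-1 = 3.
  S[X,X] = ((-1.25)·(-1.25) + (3.75)·(3.75) + (0.75)·(0.75) + (-3.25)·(-3.25)) / 3 = 26.75/3 = 8.9167
  S[X,Y] = ((-1.25)·(-2.5) + (3.75)·(2.5) + (0.75)·(-3.5) + (-3.25)·(3.5)) / 3 = -1.5/3 = -0.5
  S[Y,Y] = ((-2.5)·(-2.5) + (2.5)·(2.5) + (-3.5)·(-3.5) + (3.5)·(3.5)) / 3 = 37/3 = 12.3333

S is symmetric (S[j,i] = S[i,j]). Assembling:

S = [[8.9167, -0.5],
 [-0.5, 12.3333]]


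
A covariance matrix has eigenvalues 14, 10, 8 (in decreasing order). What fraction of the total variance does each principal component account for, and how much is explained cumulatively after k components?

Step 1 — total variance = trace(Sigma) = Σ λ_i = 14 + 10 + 8 = 32.

Step 2 — fraction explained by component i = λ_i / Σ λ:
  PC1: 14/32 = 0.4375
  PC2: 10/32 = 0.3125
  PC3: 8/32 = 0.25

Step 3 — cumulative fraction after k components = (λ_1 + ... + λ_k) / Σ λ:
  k = 1: 14/32 = 0.4375
  k = 2: (14 + 10)/32 = 24/32 = 0.75
  k = 3: (14 + 10 + 8)/32 = 32/32 = 1

Summary (fraction, with percent):

explained: PC1 0.4375 (43.75%), PC2 0.3125 (31.25%), PC3 0.25 (25%);  cumulative: 0.4375, 0.75, 1


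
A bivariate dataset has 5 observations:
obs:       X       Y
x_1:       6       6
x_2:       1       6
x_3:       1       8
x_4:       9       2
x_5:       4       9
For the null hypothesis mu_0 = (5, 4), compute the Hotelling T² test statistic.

Step 1 — sample mean vector:
  mean(X) = (6 + 1 + 1 + 9 + 4) / 5 = 21/5 = 4.2
  mean(Y) = (6 + 6 + 8 + 2 + 9) / 5 = 31/5 = 6.2
  x̄ = (4.2, 6.2),  deviation x̄ - mu_0 = (4.2, 6.2) - (5, 4) = (-0.8, 2.2).

Step 2 — sample covariance matrix, S[i,j] = (1/(n-1)) · Σ_k (x_{k,i} - mean_i) · (x_{k,j} - mean_j), divisor n-1 = 4:
  S[X,X] = ((1.8)·(1.8) + (-3.2)·(-3.2) + (-3.2)·(-3.2) + (4.8)·(4.8) + (-0.2)·(-0.2)) / 4 = 46.8/4 = 11.7
  S[X,Y] = ((1.8)·(-0.2) + (-3.2)·(-0.2) + (-3.2)·(1.8) + (4.8)·(-4.2) + (-0.2)·(2.8)) / 4 = -26.2/4 = -6.55
  S[Y,Y] = ((-0.2)·(-0.2) + (-0.2)·(-0.2) + (1.8)·(1.8) + (-4.2)·(-4.2) + (2.8)·(2.8)) / 4 = 28.8/4 = 7.2
  S = [[11.7, -6.55],
 [-6.55, 7.2]].

Step 3 — invert S. det(S) = 11.7·7.2 - (-6.55)² = 41.3375.
  S^{-1} = (1/det) · [[d, -b], [-b, a]] = [[0.1742, 0.1585],
 [0.1585, 0.283]].

Step 4 — quadratic form (x̄ - mu_0)^T · S^{-1} · (x̄ - mu_0):
  S^{-1} · (x̄ - mu_0) = (0.2093, 0.4959),
  (x̄ - mu_0)^T · [...] = (-0.8)·(0.2093) + (2.2)·(0.4959) = 0.9236.

Step 5 — scale by n: T² = 5 · 0.9236 = 4.6181.

T² ≈ 4.6181


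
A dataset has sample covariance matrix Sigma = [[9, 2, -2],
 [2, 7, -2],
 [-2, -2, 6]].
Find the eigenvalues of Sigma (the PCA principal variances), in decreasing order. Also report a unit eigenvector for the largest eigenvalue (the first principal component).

Step 1 — characteristic polynomial p(λ) = det(λI - Sigma) = λ³ - tr·λ² + c_1·λ - det, where tr = trace, c_1 = sum of the principal 2×2 minors, det = det(Sigma):
  tr = 9 + 7 + 6 = 22,
  c_1 = (9·7 - (2)²) + (9·6 - (-2)²) + (7·6 - (-2)²) = 59 + 50 + 38 = 147,
  det = 9·(7·6 - (-2)²) - (2)·((2)·6 - (-2)·(-2)) + (-2)·((2)·(-2) - 7·(-2)) = 9·(38) - (2)·(8) + (-2)·(10) = 306.
  So p(λ) = λ³ - 22λ² + 147λ - 306.
Step 2 — look for an integer root (rational root theorem: any rational root is an integer divisor of 306). Testing λ = 6:
  p(6) = 216 - 792 + 882 - 306 = 0  ✓
  Dividing out (λ - 6): p(λ) = (λ - 6)(λ² - 16λ + 51).
Step 3 — remaining eigenvalues from the quadratic λ² - 16λ + 51 = 0:
  Δ = 16² - 4·51 = 256 - 204 = 52,  λ = (16 ± √52)/2 = (16 ± 7.2111)/2 ≈ 11.6056 or 4.3944.
  Sorted: λ_1 = 11.6056,  λ_2 = 6,  λ_3 = 4.3944  (check: sum = 22 = tr ✓).

Step 4 — unit eigenvector for λ_1 ≈ 11.6056: v spans the null space of (Sigma - λ_1 I), whose rows are
  r_1 = (-2.6056, 2, -2),  r_2 = (2, -4.6056, -2),  r_3 = (-2, -2, -5.6056).
  v is orthogonal to every row, so take v ∝ r_1 × r_2 = ((2)·(-2) - (-2)·(-4.6056), (-2)·(2) - (-2.6056)·(-2), (-2.6056)·(-4.6056) - (2)·(2)) ≈ (-13.2111, -9.2111, 8).
  Rescale (multiply by -1 so the first nonzero entry is positive): u = (13.2111, 9.2111, -8).
  ||u|| = √((13.2111)² + (9.2111)² + (-8)²) = √(323.3776) ≈ 17.9827,  v_1 = u/||u|| ≈ (0.7347, 0.5122, -0.4449) (||v_1|| = 1).

λ_1 = 11.6056,  λ_2 = 6,  λ_3 = 4.3944;  v_1 ≈ (0.7347, 0.5122, -0.4449)


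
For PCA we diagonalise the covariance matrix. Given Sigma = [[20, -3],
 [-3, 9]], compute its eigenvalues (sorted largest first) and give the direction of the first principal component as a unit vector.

Step 1 — characteristic polynomial of 2×2 Sigma:
  det(Sigma - λI) = λ² - trace · λ + det = 0.
  trace = 20 + 9 = 29, det = 20·9 - (-3)² = 171.
Step 2 — discriminant:
  Δ = trace² - 4·det = 841 - 684 = 157.
Step 3 — eigenvalues:
  λ = (trace ± √Δ)/2 = (29 ± 12.53)/2,
  λ_1 = 20.765,  λ_2 = 8.235.

Step 4 — unit eigenvector for λ_1: solve (Sigma - λ_1 I)v = 0. First row:
  (20 - 20.765)·v_x + (-3)·v_y = 0, i.e. (-0.765)·v_x + (-3)·v_y = 0,
  so v ∝ (b, λ_1 - a) = (-3, 0.765); multiply by -1 so the first entry is positive: u = (3, -0.765).
  ||u|| = √((3)² + (-0.765)²) = √(9.5852) ≈ 3.096,
  v_1 = u/||u|| ≈ (0.969, -0.2471) (||v_1|| = 1).

λ_1 = 20.765,  λ_2 = 8.235;  v_1 ≈ (0.969, -0.2471)


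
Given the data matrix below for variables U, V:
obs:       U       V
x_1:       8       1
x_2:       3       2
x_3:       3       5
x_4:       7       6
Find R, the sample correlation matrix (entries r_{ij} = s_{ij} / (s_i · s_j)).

Step 1 — column means:
  mean(U) = (8 + 3 + 3 + 7) / 4 = 21/4 = 5.25
  mean(V) = (1 + 2 + 5 + 6) / 4 = 14/4 = 3.5

Step 2 — sample variances and covariances s[i,j] = (1/(n-1)) · Σ_k (x_{k,i} - mean_i) · (x_{k,j} - mean_j), with n-1 = 3:
  s[U,U] = ((2.75)·(2.75) + (-2.25)·(-2.25) + (-2.25)·(-2.25) + (1.75)·(1.75)) / 3 = 20.75/3 = 6.9167
  s[U,V] = ((2.75)·(-2.5) + (-2.25)·(-1.5) + (-2.25)·(1.5) + (1.75)·(2.5)) / 3 = -2.5/3 = -0.8333
  s[V,V] = ((-2.5)·(-2.5) + (-1.5)·(-1.5) + (1.5)·(1.5) + (2.5)·(2.5)) / 3 = 17/3 = 5.6667
  Sample standard deviations s_i = √(s[i,i]):
  s(U) = √(6.9167) = 2.63
  s(V) = √(5.6667) = 2.3805

Step 3 — r_{ij} = s_{ij} / (s_i · s_j):
  r[U,U] = 1 (diagonal).
  r[U,V] = -0.8333 / (2.63 · 2.3805) = -0.8333 / 6.2605 = -0.1331
  r[V,V] = 1 (diagonal).

R is symmetric with unit diagonal. Assembling:

R = [[1, -0.1331],
 [-0.1331, 1]]


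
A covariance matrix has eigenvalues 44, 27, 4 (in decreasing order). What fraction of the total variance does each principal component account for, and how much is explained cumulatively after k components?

Step 1 — total variance = trace(Sigma) = Σ λ_i = 44 + 27 + 4 = 75.

Step 2 — fraction explained by component i = λ_i / Σ λ:
  PC1: 44/75 = 0.5867
  PC2: 27/75 = 0.36
  PC3: 4/75 = 0.0533

Step 3 — cumulative fraction after k components = (λ_1 + ... + λ_k) / Σ λ:
  k = 1: 44/75 = 0.5867
  k = 2: (44 + 27)/75 = 71/75 = 0.9467
  k = 3: (44 + 27 + 4)/75 = 75/75 = 1

Summary (fraction, with percent):

explained: PC1 0.5867 (58.67%), PC2 0.36 (36%), PC3 0.0533 (5.33%);  cumulative: 0.5867, 0.9467, 1


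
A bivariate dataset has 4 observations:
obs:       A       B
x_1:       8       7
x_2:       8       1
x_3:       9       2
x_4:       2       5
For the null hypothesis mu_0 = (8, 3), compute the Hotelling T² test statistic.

Step 1 — sample mean vector:
  mean(A) = (8 + 8 + 9 + 2) / 4 = 27/4 = 6.75
  mean(B) = (7 + 1 + 2 + 5) / 4 = 15/4 = 3.75
  x̄ = (6.75, 3.75),  deviation x̄ - mu_0 = (6.75, 3.75) - (8, 3) = (-1.25, 0.75).

Step 2 — sample covariance matrix, S[i,j] = (1/(n-1)) · Σ_k (x_{k,i} - mean_i) · (x_{k,j} - mean_j), divisor n-1 = 3:
  S[A,A] = ((1.25)·(1.25) + (1.25)·(1.25) + (2.25)·(2.25) + (-4.75)·(-4.75)) / 3 = 30.75/3 = 10.25
  S[A,B] = ((1.25)·(3.25) + (1.25)·(-2.75) + (2.25)·(-1.75) + (-4.75)·(1.25)) / 3 = -9.25/3 = -3.0833
  S[B,B] = ((3.25)·(3.25) + (-2.75)·(-2.75) + (-1.75)·(-1.75) + (1.25)·(1.25)) / 3 = 22.75/3 = 7.5833
  S = [[10.25, -3.0833],
 [-3.0833, 7.5833]].

Step 3 — invert S. det(S) = 10.25·7.5833 - (-3.0833)² = 68.2222.
  S^{-1} = (1/det) · [[d, -b], [-b, a]] = [[0.1112, 0.0452],
 [0.0452, 0.1502]].

Step 4 — quadratic form (x̄ - mu_0)^T · S^{-1} · (x̄ - mu_0):
  S^{-1} · (x̄ - mu_0) = (-0.105, 0.0562),
  (x̄ - mu_0)^T · [...] = (-1.25)·(-0.105) + (0.75)·(0.0562) = 0.1735.

Step 5 — scale by n: T² = 4 · 0.1735 = 0.6938.

T² ≈ 0.6938


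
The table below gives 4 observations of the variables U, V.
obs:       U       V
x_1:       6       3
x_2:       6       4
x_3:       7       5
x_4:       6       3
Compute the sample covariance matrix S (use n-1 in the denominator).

Step 1 — column means:
  mean(U) = (6 + 6 + 7 + 6) / 4 = 25/4 = 6.25
  mean(V) = (3 + 4 + 5 + 3) / 4 = 15/4 = 3.75

Step 2 — sample covariance S[i,j] = (1/(n-1)) · Σ_k (x_{k,i} - mean_i) · (x_{k,j} - mean_j), with n-1 = 3.
  S[U,U] = ((-0.25)·(-0.25) + (-0.25)·(-0.25) + (0.75)·(0.75) + (-0.25)·(-0.25)) / 3 = 0.75/3 = 0.25
  S[U,V] = ((-0.25)·(-0.75) + (-0.25)·(0.25) + (0.75)·(1.25) + (-0.25)·(-0.75)) / 3 = 1.25/3 = 0.4167
  S[V,V] = ((-0.75)·(-0.75) + (0.25)·(0.25) + (1.25)·(1.25) + (-0.75)·(-0.75)) / 3 = 2.75/3 = 0.9167

S is symmetric (S[j,i] = S[i,j]). Assembling:

S = [[0.25, 0.4167],
 [0.4167, 0.9167]]


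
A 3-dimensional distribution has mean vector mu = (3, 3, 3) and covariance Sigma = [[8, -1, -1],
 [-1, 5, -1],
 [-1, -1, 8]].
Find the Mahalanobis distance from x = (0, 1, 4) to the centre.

Step 1 — centre the observation: (x - mu) = (-3, -2, 1).

Step 2 — invert Sigma (cofactor / det for 3×3, or solve directly):
  Sigma^{-1} = [[0.1313, 0.0303, 0.0202],
 [0.0303, 0.2121, 0.0303],
 [0.0202, 0.0303, 0.1313]].

Step 3 — form the quadratic (x - mu)^T · Sigma^{-1} · (x - mu):
  Sigma^{-1} · (x - mu) = (-0.4343, -0.4848, 0.0101).
  (x - mu)^T · [Sigma^{-1} · (x - mu)] = (-3)·(-0.4343) + (-2)·(-0.4848) + (1)·(0.0101) = 2.2828.

Step 4 — take square root: d = √(2.2828) ≈ 1.5109.

d(x, mu) = √(2.2828) ≈ 1.5109


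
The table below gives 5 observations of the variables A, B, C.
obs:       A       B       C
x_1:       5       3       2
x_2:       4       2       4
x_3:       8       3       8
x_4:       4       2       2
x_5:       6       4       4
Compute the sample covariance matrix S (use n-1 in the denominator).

Step 1 — column means:
  mean(A) = (5 + 4 + 8 + 4 + 6) / 5 = 27/5 = 5.4
  mean(B) = (3 + 2 + 3 + 2 + 4) / 5 = 14/5 = 2.8
  mean(C) = (2 + 4 + 8 + 2 + 4) / 5 = 20/5 = 4

Step 2 — sample covariance S[i,j] = (1/(n-1)) · Σ_k (x_{k,i} - mean_i) · (x_{k,j} - mean_j), with n-1 = 4.
  S[A,A] = ((-0.4)·(-0.4) + (-1.4)·(-1.4) + (2.6)·(2.6) + (-1.4)·(-1.4) + (0.6)·(0.6)) / 4 = 11.2/4 = 2.8
  S[A,B] = ((-0.4)·(0.2) + (-1.4)·(-0.8) + (2.6)·(0.2) + (-1.4)·(-0.8) + (0.6)·(1.2)) / 4 = 3.4/4 = 0.85
  S[A,C] = ((-0.4)·(-2) + (-1.4)·(0) + (2.6)·(4) + (-1.4)·(-2) + (0.6)·(0)) / 4 = 14/4 = 3.5
  S[B,B] = ((0.2)·(0.2) + (-0.8)·(-0.8) + (0.2)·(0.2) + (-0.8)·(-0.8) + (1.2)·(1.2)) / 4 = 2.8/4 = 0.7
  S[B,C] = ((0.2)·(-2) + (-0.8)·(0) + (0.2)·(4) + (-0.8)·(-2) + (1.2)·(0)) / 4 = 2/4 = 0.5
  S[C,C] = ((-2)·(-2) + (0)·(0) + (4)·(4) + (-2)·(-2) + (0)·(0)) / 4 = 24/4 = 6

S is symmetric (S[j,i] = S[i,j]). Assembling:

S = [[2.8, 0.85, 3.5],
 [0.85, 0.7, 0.5],
 [3.5, 0.5, 6]]


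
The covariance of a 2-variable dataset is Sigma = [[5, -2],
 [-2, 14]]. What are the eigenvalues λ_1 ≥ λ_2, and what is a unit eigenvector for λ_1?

Step 1 — characteristic polynomial of 2×2 Sigma:
  det(Sigma - λI) = λ² - trace · λ + det = 0.
  trace = 5 + 14 = 19, det = 5·14 - (-2)² = 66.
Step 2 — discriminant:
  Δ = trace² - 4·det = 361 - 264 = 97.
Step 3 — eigenvalues:
  λ = (trace ± √Δ)/2 = (19 ± 9.8489)/2,
  λ_1 = 14.4244,  λ_2 = 4.5756.

Step 4 — unit eigenvector for λ_1: solve (Sigma - λ_1 I)v = 0. First row:
  (5 - 14.4244)·v_x + (-2)·v_y = 0, i.e. (-9.4244)·v_x + (-2)·v_y = 0,
  so v ∝ (b, λ_1 - a) = (-2, 9.4244); multiply by -1 so the first entry is positive: u = (2, -9.4244).
  ||u|| = √((2)² + (-9.4244)²) = √(92.8199) ≈ 9.6343,
  v_1 = u/||u|| ≈ (0.2076, -0.9782) (||v_1|| = 1).

λ_1 = 14.4244,  λ_2 = 4.5756;  v_1 ≈ (0.2076, -0.9782)


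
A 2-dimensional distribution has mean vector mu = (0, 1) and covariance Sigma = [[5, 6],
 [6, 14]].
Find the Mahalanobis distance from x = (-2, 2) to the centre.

Step 1 — centre the observation: (x - mu) = (-2, 1).

Step 2 — invert Sigma. det(Sigma) = 5·14 - (6)² = 34.
  Sigma^{-1} = (1/det) · [[d, -b], [-b, a]] = [[0.4118, -0.1765],
 [-0.1765, 0.1471]].

Step 3 — form the quadratic (x - mu)^T · Sigma^{-1} · (x - mu):
  Sigma^{-1} · (x - mu) = (-1, 0.5).
  (x - mu)^T · [Sigma^{-1} · (x - mu)] = (-2)·(-1) + (1)·(0.5) = 2.5.

Step 4 — take square root: d = √(2.5) ≈ 1.5811.

d(x, mu) = √(2.5) ≈ 1.5811


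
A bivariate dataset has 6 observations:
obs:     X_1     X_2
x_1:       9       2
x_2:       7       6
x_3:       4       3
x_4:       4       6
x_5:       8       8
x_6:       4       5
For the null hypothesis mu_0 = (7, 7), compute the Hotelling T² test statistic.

Step 1 — sample mean vector:
  mean(X_1) = (9 + 7 + 4 + 4 + 8 + 4) / 6 = 36/6 = 6
  mean(X_2) = (2 + 6 + 3 + 6 + 8 + 5) / 6 = 30/6 = 5
  x̄ = (6, 5),  deviation x̄ - mu_0 = (6, 5) - (7, 7) = (-1, -2).

Step 2 — sample covariance matrix, S[i,j] = (1/(n-1)) · Σ_k (x_{k,i} - mean_i) · (x_{k,j} - mean_j), divisor n-1 = 5:
  S[X_1,X_1] = ((3)·(3) + (1)·(1) + (-2)·(-2) + (-2)·(-2) + (2)·(2) + (-2)·(-2)) / 5 = 26/5 = 5.2
  S[X_1,X_2] = ((3)·(-3) + (1)·(1) + (-2)·(-2) + (-2)·(1) + (2)·(3) + (-2)·(0)) / 5 = 0/5 = 0
  S[X_2,X_2] = ((-3)·(-3) + (1)·(1) + (-2)·(-2) + (1)·(1) + (3)·(3) + (0)·(0)) / 5 = 24/5 = 4.8
  S = [[5.2, 0],
 [0, 4.8]].

Step 3 — invert S. det(S) = 5.2·4.8 - (0)² = 24.96.
  S^{-1} = (1/det) · [[d, -b], [-b, a]] = [[0.1923, 0],
 [0, 0.2083]].

Step 4 — quadratic form (x̄ - mu_0)^T · S^{-1} · (x̄ - mu_0):
  S^{-1} · (x̄ - mu_0) = (-0.1923, -0.4167),
  (x̄ - mu_0)^T · [...] = (-1)·(-0.1923) + (-2)·(-0.4167) = 1.0256.

Step 5 — scale by n: T² = 6 · 1.0256 = 6.1538.

T² ≈ 6.1538


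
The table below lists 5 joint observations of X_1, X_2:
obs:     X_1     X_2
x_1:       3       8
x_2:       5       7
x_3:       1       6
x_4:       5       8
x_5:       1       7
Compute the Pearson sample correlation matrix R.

Step 1 — column means:
  mean(X_1) = (3 + 5 + 1 + 5 + 1) / 5 = 15/5 = 3
  mean(X_2) = (8 + 7 + 6 + 8 + 7) / 5 = 36/5 = 7.2

Step 2 — sample variances and covariances s[i,j] = (1/(n-1)) · Σ_k (x_{k,i} - mean_i) · (x_{k,j} - mean_j), with n-1 = 4:
  s[X_1,X_1] = ((0)·(0) + (2)·(2) + (-2)·(-2) + (2)·(2) + (-2)·(-2)) / 4 = 16/4 = 4
  s[X_1,X_2] = ((0)·(0.8) + (2)·(-0.2) + (-2)·(-1.2) + (2)·(0.8) + (-2)·(-0.2)) / 4 = 4/4 = 1
  s[X_2,X_2] = ((0.8)·(0.8) + (-0.2)·(-0.2) + (-1.2)·(-1.2) + (0.8)·(0.8) + (-0.2)·(-0.2)) / 4 = 2.8/4 = 0.7
  Sample standard deviations s_i = √(s[i,i]):
  s(X_1) = √(4) = 2
  s(X_2) = √(0.7) = 0.8367

Step 3 — r_{ij} = s_{ij} / (s_i · s_j):
  r[X_1,X_1] = 1 (diagonal).
  r[X_1,X_2] = 1 / (2 · 0.8367) = 1 / 1.6733 = 0.5976
  r[X_2,X_2] = 1 (diagonal).

R is symmetric with unit diagonal. Assembling:

R = [[1, 0.5976],
 [0.5976, 1]]


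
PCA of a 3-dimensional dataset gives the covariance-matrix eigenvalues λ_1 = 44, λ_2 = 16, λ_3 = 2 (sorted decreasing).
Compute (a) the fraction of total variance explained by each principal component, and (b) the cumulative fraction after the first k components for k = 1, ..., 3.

Step 1 — total variance = trace(Sigma) = Σ λ_i = 44 + 16 + 2 = 62.

Step 2 — fraction explained by component i = λ_i / Σ λ:
  PC1: 44/62 = 0.7097
  PC2: 16/62 = 0.2581
  PC3: 2/62 = 0.0323

Step 3 — cumulative fraction after k components = (λ_1 + ... + λ_k) / Σ λ:
  k = 1: 44/62 = 0.7097
  k = 2: (44 + 16)/62 = 60/62 = 0.9677
  k = 3: (44 + 16 + 2)/62 = 62/62 = 1

Summary (fraction, with percent):

explained: PC1 0.7097 (70.97%), PC2 0.2581 (25.81%), PC3 0.0323 (3.23%);  cumulative: 0.7097, 0.9677, 1
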